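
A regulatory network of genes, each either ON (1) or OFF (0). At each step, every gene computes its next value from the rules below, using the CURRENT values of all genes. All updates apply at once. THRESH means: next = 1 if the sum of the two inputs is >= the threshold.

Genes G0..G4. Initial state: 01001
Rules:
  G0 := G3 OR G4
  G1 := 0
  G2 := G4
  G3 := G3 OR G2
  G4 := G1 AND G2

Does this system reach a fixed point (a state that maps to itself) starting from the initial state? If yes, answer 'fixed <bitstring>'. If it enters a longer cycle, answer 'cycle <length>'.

Step 0: 01001
Step 1: G0=G3|G4=0|1=1 G1=0(const) G2=G4=1 G3=G3|G2=0|0=0 G4=G1&G2=1&0=0 -> 10100
Step 2: G0=G3|G4=0|0=0 G1=0(const) G2=G4=0 G3=G3|G2=0|1=1 G4=G1&G2=0&1=0 -> 00010
Step 3: G0=G3|G4=1|0=1 G1=0(const) G2=G4=0 G3=G3|G2=1|0=1 G4=G1&G2=0&0=0 -> 10010
Step 4: G0=G3|G4=1|0=1 G1=0(const) G2=G4=0 G3=G3|G2=1|0=1 G4=G1&G2=0&0=0 -> 10010
Fixed point reached at step 3: 10010

Answer: fixed 10010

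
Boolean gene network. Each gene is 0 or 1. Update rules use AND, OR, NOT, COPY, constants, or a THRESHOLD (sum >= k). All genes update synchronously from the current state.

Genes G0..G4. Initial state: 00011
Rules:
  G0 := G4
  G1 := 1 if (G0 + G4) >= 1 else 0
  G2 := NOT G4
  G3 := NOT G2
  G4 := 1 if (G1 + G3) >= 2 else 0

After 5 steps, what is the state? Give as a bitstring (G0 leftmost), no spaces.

Step 1: G0=G4=1 G1=(0+1>=1)=1 G2=NOT G4=NOT 1=0 G3=NOT G2=NOT 0=1 G4=(0+1>=2)=0 -> 11010
Step 2: G0=G4=0 G1=(1+0>=1)=1 G2=NOT G4=NOT 0=1 G3=NOT G2=NOT 0=1 G4=(1+1>=2)=1 -> 01111
Step 3: G0=G4=1 G1=(0+1>=1)=1 G2=NOT G4=NOT 1=0 G3=NOT G2=NOT 1=0 G4=(1+1>=2)=1 -> 11001
Step 4: G0=G4=1 G1=(1+1>=1)=1 G2=NOT G4=NOT 1=0 G3=NOT G2=NOT 0=1 G4=(1+0>=2)=0 -> 11010
Step 5: G0=G4=0 G1=(1+0>=1)=1 G2=NOT G4=NOT 0=1 G3=NOT G2=NOT 0=1 G4=(1+1>=2)=1 -> 01111

01111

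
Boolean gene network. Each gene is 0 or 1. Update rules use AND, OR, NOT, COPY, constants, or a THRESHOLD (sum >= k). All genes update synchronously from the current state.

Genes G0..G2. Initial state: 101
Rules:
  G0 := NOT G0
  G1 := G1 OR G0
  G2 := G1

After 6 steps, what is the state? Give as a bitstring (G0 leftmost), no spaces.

Step 1: G0=NOT G0=NOT 1=0 G1=G1|G0=0|1=1 G2=G1=0 -> 010
Step 2: G0=NOT G0=NOT 0=1 G1=G1|G0=1|0=1 G2=G1=1 -> 111
Step 3: G0=NOT G0=NOT 1=0 G1=G1|G0=1|1=1 G2=G1=1 -> 011
Step 4: G0=NOT G0=NOT 0=1 G1=G1|G0=1|0=1 G2=G1=1 -> 111
Step 5: G0=NOT G0=NOT 1=0 G1=G1|G0=1|1=1 G2=G1=1 -> 011
Step 6: G0=NOT G0=NOT 0=1 G1=G1|G0=1|0=1 G2=G1=1 -> 111

111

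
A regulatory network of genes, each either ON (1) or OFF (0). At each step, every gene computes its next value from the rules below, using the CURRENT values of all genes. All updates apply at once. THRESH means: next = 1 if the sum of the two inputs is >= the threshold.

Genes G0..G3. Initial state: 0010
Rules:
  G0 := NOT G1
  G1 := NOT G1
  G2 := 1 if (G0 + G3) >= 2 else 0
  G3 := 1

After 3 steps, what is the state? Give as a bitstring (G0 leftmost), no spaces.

Step 1: G0=NOT G1=NOT 0=1 G1=NOT G1=NOT 0=1 G2=(0+0>=2)=0 G3=1(const) -> 1101
Step 2: G0=NOT G1=NOT 1=0 G1=NOT G1=NOT 1=0 G2=(1+1>=2)=1 G3=1(const) -> 0011
Step 3: G0=NOT G1=NOT 0=1 G1=NOT G1=NOT 0=1 G2=(0+1>=2)=0 G3=1(const) -> 1101

1101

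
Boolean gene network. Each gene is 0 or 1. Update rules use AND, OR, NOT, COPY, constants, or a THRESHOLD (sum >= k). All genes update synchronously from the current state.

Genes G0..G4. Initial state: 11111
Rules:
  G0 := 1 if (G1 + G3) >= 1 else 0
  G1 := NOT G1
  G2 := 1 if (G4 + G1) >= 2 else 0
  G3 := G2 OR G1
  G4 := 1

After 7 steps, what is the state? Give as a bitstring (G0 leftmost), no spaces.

Step 1: G0=(1+1>=1)=1 G1=NOT G1=NOT 1=0 G2=(1+1>=2)=1 G3=G2|G1=1|1=1 G4=1(const) -> 10111
Step 2: G0=(0+1>=1)=1 G1=NOT G1=NOT 0=1 G2=(1+0>=2)=0 G3=G2|G1=1|0=1 G4=1(const) -> 11011
Step 3: G0=(1+1>=1)=1 G1=NOT G1=NOT 1=0 G2=(1+1>=2)=1 G3=G2|G1=0|1=1 G4=1(const) -> 10111
Step 4: G0=(0+1>=1)=1 G1=NOT G1=NOT 0=1 G2=(1+0>=2)=0 G3=G2|G1=1|0=1 G4=1(const) -> 11011
Step 5: G0=(1+1>=1)=1 G1=NOT G1=NOT 1=0 G2=(1+1>=2)=1 G3=G2|G1=0|1=1 G4=1(const) -> 10111
Step 6: G0=(0+1>=1)=1 G1=NOT G1=NOT 0=1 G2=(1+0>=2)=0 G3=G2|G1=1|0=1 G4=1(const) -> 11011
Step 7: G0=(1+1>=1)=1 G1=NOT G1=NOT 1=0 G2=(1+1>=2)=1 G3=G2|G1=0|1=1 G4=1(const) -> 10111

10111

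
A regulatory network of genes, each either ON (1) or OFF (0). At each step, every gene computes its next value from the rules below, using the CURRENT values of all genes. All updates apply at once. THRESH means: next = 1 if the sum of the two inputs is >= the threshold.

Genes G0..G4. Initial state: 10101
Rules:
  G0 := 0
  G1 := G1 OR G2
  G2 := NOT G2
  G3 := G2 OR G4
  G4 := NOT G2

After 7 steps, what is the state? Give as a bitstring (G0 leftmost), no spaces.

Step 1: G0=0(const) G1=G1|G2=0|1=1 G2=NOT G2=NOT 1=0 G3=G2|G4=1|1=1 G4=NOT G2=NOT 1=0 -> 01010
Step 2: G0=0(const) G1=G1|G2=1|0=1 G2=NOT G2=NOT 0=1 G3=G2|G4=0|0=0 G4=NOT G2=NOT 0=1 -> 01101
Step 3: G0=0(const) G1=G1|G2=1|1=1 G2=NOT G2=NOT 1=0 G3=G2|G4=1|1=1 G4=NOT G2=NOT 1=0 -> 01010
Step 4: G0=0(const) G1=G1|G2=1|0=1 G2=NOT G2=NOT 0=1 G3=G2|G4=0|0=0 G4=NOT G2=NOT 0=1 -> 01101
Step 5: G0=0(const) G1=G1|G2=1|1=1 G2=NOT G2=NOT 1=0 G3=G2|G4=1|1=1 G4=NOT G2=NOT 1=0 -> 01010
Step 6: G0=0(const) G1=G1|G2=1|0=1 G2=NOT G2=NOT 0=1 G3=G2|G4=0|0=0 G4=NOT G2=NOT 0=1 -> 01101
Step 7: G0=0(const) G1=G1|G2=1|1=1 G2=NOT G2=NOT 1=0 G3=G2|G4=1|1=1 G4=NOT G2=NOT 1=0 -> 01010

01010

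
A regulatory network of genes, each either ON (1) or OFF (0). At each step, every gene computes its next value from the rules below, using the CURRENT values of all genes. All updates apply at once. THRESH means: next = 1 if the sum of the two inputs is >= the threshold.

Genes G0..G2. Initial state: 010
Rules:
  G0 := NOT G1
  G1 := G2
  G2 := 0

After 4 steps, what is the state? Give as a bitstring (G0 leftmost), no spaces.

Step 1: G0=NOT G1=NOT 1=0 G1=G2=0 G2=0(const) -> 000
Step 2: G0=NOT G1=NOT 0=1 G1=G2=0 G2=0(const) -> 100
Step 3: G0=NOT G1=NOT 0=1 G1=G2=0 G2=0(const) -> 100
Step 4: G0=NOT G1=NOT 0=1 G1=G2=0 G2=0(const) -> 100

100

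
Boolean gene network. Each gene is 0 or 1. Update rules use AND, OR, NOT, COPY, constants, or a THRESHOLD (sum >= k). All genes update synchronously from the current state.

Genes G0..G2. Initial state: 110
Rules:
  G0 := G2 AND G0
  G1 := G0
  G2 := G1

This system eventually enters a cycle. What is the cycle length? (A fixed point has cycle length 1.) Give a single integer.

Step 0: 110
Step 1: G0=G2&G0=0&1=0 G1=G0=1 G2=G1=1 -> 011
Step 2: G0=G2&G0=1&0=0 G1=G0=0 G2=G1=1 -> 001
Step 3: G0=G2&G0=1&0=0 G1=G0=0 G2=G1=0 -> 000
Step 4: G0=G2&G0=0&0=0 G1=G0=0 G2=G1=0 -> 000
State from step 4 equals state from step 3 -> cycle length 1

Answer: 1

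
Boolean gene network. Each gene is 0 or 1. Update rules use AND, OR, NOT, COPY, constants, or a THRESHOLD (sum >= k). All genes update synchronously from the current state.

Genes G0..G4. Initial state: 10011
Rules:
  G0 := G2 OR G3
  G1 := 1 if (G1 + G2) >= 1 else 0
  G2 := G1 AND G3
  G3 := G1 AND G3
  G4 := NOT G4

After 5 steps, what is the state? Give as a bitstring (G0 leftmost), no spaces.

Step 1: G0=G2|G3=0|1=1 G1=(0+0>=1)=0 G2=G1&G3=0&1=0 G3=G1&G3=0&1=0 G4=NOT G4=NOT 1=0 -> 10000
Step 2: G0=G2|G3=0|0=0 G1=(0+0>=1)=0 G2=G1&G3=0&0=0 G3=G1&G3=0&0=0 G4=NOT G4=NOT 0=1 -> 00001
Step 3: G0=G2|G3=0|0=0 G1=(0+0>=1)=0 G2=G1&G3=0&0=0 G3=G1&G3=0&0=0 G4=NOT G4=NOT 1=0 -> 00000
Step 4: G0=G2|G3=0|0=0 G1=(0+0>=1)=0 G2=G1&G3=0&0=0 G3=G1&G3=0&0=0 G4=NOT G4=NOT 0=1 -> 00001
Step 5: G0=G2|G3=0|0=0 G1=(0+0>=1)=0 G2=G1&G3=0&0=0 G3=G1&G3=0&0=0 G4=NOT G4=NOT 1=0 -> 00000

00000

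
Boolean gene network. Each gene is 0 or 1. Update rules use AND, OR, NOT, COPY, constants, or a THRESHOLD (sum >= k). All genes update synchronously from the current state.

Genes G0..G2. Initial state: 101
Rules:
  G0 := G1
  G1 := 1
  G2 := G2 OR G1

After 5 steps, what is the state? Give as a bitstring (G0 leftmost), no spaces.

Step 1: G0=G1=0 G1=1(const) G2=G2|G1=1|0=1 -> 011
Step 2: G0=G1=1 G1=1(const) G2=G2|G1=1|1=1 -> 111
Step 3: G0=G1=1 G1=1(const) G2=G2|G1=1|1=1 -> 111
Step 4: G0=G1=1 G1=1(const) G2=G2|G1=1|1=1 -> 111
Step 5: G0=G1=1 G1=1(const) G2=G2|G1=1|1=1 -> 111

111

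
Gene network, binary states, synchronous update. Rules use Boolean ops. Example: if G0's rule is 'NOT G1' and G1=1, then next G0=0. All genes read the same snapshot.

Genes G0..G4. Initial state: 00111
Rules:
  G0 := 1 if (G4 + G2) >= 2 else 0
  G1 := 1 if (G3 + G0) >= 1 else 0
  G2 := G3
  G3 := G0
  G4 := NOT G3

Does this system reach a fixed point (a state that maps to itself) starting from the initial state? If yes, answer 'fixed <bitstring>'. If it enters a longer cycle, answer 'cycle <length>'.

Answer: fixed 00001

Derivation:
Step 0: 00111
Step 1: G0=(1+1>=2)=1 G1=(1+0>=1)=1 G2=G3=1 G3=G0=0 G4=NOT G3=NOT 1=0 -> 11100
Step 2: G0=(0+1>=2)=0 G1=(0+1>=1)=1 G2=G3=0 G3=G0=1 G4=NOT G3=NOT 0=1 -> 01011
Step 3: G0=(1+0>=2)=0 G1=(1+0>=1)=1 G2=G3=1 G3=G0=0 G4=NOT G3=NOT 1=0 -> 01100
Step 4: G0=(0+1>=2)=0 G1=(0+0>=1)=0 G2=G3=0 G3=G0=0 G4=NOT G3=NOT 0=1 -> 00001
Step 5: G0=(1+0>=2)=0 G1=(0+0>=1)=0 G2=G3=0 G3=G0=0 G4=NOT G3=NOT 0=1 -> 00001
Fixed point reached at step 4: 00001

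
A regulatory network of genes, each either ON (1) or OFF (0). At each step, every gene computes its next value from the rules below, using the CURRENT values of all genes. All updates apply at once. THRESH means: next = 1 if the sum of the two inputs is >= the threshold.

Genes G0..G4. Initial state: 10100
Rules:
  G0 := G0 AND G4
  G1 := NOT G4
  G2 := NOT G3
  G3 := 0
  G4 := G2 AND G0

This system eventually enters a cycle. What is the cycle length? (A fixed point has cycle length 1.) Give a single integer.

Answer: 1

Derivation:
Step 0: 10100
Step 1: G0=G0&G4=1&0=0 G1=NOT G4=NOT 0=1 G2=NOT G3=NOT 0=1 G3=0(const) G4=G2&G0=1&1=1 -> 01101
Step 2: G0=G0&G4=0&1=0 G1=NOT G4=NOT 1=0 G2=NOT G3=NOT 0=1 G3=0(const) G4=G2&G0=1&0=0 -> 00100
Step 3: G0=G0&G4=0&0=0 G1=NOT G4=NOT 0=1 G2=NOT G3=NOT 0=1 G3=0(const) G4=G2&G0=1&0=0 -> 01100
Step 4: G0=G0&G4=0&0=0 G1=NOT G4=NOT 0=1 G2=NOT G3=NOT 0=1 G3=0(const) G4=G2&G0=1&0=0 -> 01100
State from step 4 equals state from step 3 -> cycle length 1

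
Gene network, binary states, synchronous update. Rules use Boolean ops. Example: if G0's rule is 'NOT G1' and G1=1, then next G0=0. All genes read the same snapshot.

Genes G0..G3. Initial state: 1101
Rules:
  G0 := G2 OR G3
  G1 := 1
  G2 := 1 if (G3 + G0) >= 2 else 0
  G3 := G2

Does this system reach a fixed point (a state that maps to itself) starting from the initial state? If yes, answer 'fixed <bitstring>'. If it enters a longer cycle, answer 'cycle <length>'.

Step 0: 1101
Step 1: G0=G2|G3=0|1=1 G1=1(const) G2=(1+1>=2)=1 G3=G2=0 -> 1110
Step 2: G0=G2|G3=1|0=1 G1=1(const) G2=(0+1>=2)=0 G3=G2=1 -> 1101
Cycle of length 2 starting at step 0 -> no fixed point

Answer: cycle 2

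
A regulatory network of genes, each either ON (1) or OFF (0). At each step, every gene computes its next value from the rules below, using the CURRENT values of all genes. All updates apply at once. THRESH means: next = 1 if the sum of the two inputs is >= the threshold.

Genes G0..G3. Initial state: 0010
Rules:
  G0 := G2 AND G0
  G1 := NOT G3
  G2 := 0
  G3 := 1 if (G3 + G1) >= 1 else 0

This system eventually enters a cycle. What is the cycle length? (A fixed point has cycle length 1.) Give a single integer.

Answer: 1

Derivation:
Step 0: 0010
Step 1: G0=G2&G0=1&0=0 G1=NOT G3=NOT 0=1 G2=0(const) G3=(0+0>=1)=0 -> 0100
Step 2: G0=G2&G0=0&0=0 G1=NOT G3=NOT 0=1 G2=0(const) G3=(0+1>=1)=1 -> 0101
Step 3: G0=G2&G0=0&0=0 G1=NOT G3=NOT 1=0 G2=0(const) G3=(1+1>=1)=1 -> 0001
Step 4: G0=G2&G0=0&0=0 G1=NOT G3=NOT 1=0 G2=0(const) G3=(1+0>=1)=1 -> 0001
State from step 4 equals state from step 3 -> cycle length 1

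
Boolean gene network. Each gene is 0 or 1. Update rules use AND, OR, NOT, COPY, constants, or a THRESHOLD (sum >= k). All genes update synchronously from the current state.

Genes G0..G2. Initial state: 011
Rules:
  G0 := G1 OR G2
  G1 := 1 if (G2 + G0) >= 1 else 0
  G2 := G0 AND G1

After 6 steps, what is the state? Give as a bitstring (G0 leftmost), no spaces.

Step 1: G0=G1|G2=1|1=1 G1=(1+0>=1)=1 G2=G0&G1=0&1=0 -> 110
Step 2: G0=G1|G2=1|0=1 G1=(0+1>=1)=1 G2=G0&G1=1&1=1 -> 111
Step 3: G0=G1|G2=1|1=1 G1=(1+1>=1)=1 G2=G0&G1=1&1=1 -> 111
Step 4: G0=G1|G2=1|1=1 G1=(1+1>=1)=1 G2=G0&G1=1&1=1 -> 111
Step 5: G0=G1|G2=1|1=1 G1=(1+1>=1)=1 G2=G0&G1=1&1=1 -> 111
Step 6: G0=G1|G2=1|1=1 G1=(1+1>=1)=1 G2=G0&G1=1&1=1 -> 111

111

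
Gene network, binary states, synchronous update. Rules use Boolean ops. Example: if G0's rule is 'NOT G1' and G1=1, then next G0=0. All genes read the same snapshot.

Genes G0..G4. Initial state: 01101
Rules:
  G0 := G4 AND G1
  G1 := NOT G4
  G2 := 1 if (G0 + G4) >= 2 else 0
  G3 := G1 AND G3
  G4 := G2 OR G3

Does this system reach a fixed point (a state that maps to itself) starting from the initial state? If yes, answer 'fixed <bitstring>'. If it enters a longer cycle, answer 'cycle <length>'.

Step 0: 01101
Step 1: G0=G4&G1=1&1=1 G1=NOT G4=NOT 1=0 G2=(0+1>=2)=0 G3=G1&G3=1&0=0 G4=G2|G3=1|0=1 -> 10001
Step 2: G0=G4&G1=1&0=0 G1=NOT G4=NOT 1=0 G2=(1+1>=2)=1 G3=G1&G3=0&0=0 G4=G2|G3=0|0=0 -> 00100
Step 3: G0=G4&G1=0&0=0 G1=NOT G4=NOT 0=1 G2=(0+0>=2)=0 G3=G1&G3=0&0=0 G4=G2|G3=1|0=1 -> 01001
Step 4: G0=G4&G1=1&1=1 G1=NOT G4=NOT 1=0 G2=(0+1>=2)=0 G3=G1&G3=1&0=0 G4=G2|G3=0|0=0 -> 10000
Step 5: G0=G4&G1=0&0=0 G1=NOT G4=NOT 0=1 G2=(1+0>=2)=0 G3=G1&G3=0&0=0 G4=G2|G3=0|0=0 -> 01000
Step 6: G0=G4&G1=0&1=0 G1=NOT G4=NOT 0=1 G2=(0+0>=2)=0 G3=G1&G3=1&0=0 G4=G2|G3=0|0=0 -> 01000
Fixed point reached at step 5: 01000

Answer: fixed 01000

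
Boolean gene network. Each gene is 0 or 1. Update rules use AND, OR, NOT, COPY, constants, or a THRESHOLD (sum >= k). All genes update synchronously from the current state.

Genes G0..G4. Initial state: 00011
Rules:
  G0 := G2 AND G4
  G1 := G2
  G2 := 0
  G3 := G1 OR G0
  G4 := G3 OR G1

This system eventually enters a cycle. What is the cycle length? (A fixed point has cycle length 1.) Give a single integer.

Step 0: 00011
Step 1: G0=G2&G4=0&1=0 G1=G2=0 G2=0(const) G3=G1|G0=0|0=0 G4=G3|G1=1|0=1 -> 00001
Step 2: G0=G2&G4=0&1=0 G1=G2=0 G2=0(const) G3=G1|G0=0|0=0 G4=G3|G1=0|0=0 -> 00000
Step 3: G0=G2&G4=0&0=0 G1=G2=0 G2=0(const) G3=G1|G0=0|0=0 G4=G3|G1=0|0=0 -> 00000
State from step 3 equals state from step 2 -> cycle length 1

Answer: 1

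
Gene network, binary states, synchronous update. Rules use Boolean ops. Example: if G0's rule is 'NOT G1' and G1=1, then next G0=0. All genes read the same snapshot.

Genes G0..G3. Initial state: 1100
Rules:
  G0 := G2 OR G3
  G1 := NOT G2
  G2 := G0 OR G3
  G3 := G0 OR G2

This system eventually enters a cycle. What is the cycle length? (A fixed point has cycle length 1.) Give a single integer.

Answer: 1

Derivation:
Step 0: 1100
Step 1: G0=G2|G3=0|0=0 G1=NOT G2=NOT 0=1 G2=G0|G3=1|0=1 G3=G0|G2=1|0=1 -> 0111
Step 2: G0=G2|G3=1|1=1 G1=NOT G2=NOT 1=0 G2=G0|G3=0|1=1 G3=G0|G2=0|1=1 -> 1011
Step 3: G0=G2|G3=1|1=1 G1=NOT G2=NOT 1=0 G2=G0|G3=1|1=1 G3=G0|G2=1|1=1 -> 1011
State from step 3 equals state from step 2 -> cycle length 1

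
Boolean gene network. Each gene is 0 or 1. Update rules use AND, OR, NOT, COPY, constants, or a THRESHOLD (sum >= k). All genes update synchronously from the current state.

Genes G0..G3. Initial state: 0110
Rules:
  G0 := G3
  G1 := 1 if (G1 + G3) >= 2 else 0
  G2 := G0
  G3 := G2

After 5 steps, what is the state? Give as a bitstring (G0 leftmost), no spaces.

Step 1: G0=G3=0 G1=(1+0>=2)=0 G2=G0=0 G3=G2=1 -> 0001
Step 2: G0=G3=1 G1=(0+1>=2)=0 G2=G0=0 G3=G2=0 -> 1000
Step 3: G0=G3=0 G1=(0+0>=2)=0 G2=G0=1 G3=G2=0 -> 0010
Step 4: G0=G3=0 G1=(0+0>=2)=0 G2=G0=0 G3=G2=1 -> 0001
Step 5: G0=G3=1 G1=(0+1>=2)=0 G2=G0=0 G3=G2=0 -> 1000

1000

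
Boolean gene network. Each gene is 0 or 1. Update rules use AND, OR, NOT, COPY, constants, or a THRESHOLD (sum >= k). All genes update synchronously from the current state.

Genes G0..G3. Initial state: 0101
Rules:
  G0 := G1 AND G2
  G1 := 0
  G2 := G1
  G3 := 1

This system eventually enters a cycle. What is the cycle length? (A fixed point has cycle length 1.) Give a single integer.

Answer: 1

Derivation:
Step 0: 0101
Step 1: G0=G1&G2=1&0=0 G1=0(const) G2=G1=1 G3=1(const) -> 0011
Step 2: G0=G1&G2=0&1=0 G1=0(const) G2=G1=0 G3=1(const) -> 0001
Step 3: G0=G1&G2=0&0=0 G1=0(const) G2=G1=0 G3=1(const) -> 0001
State from step 3 equals state from step 2 -> cycle length 1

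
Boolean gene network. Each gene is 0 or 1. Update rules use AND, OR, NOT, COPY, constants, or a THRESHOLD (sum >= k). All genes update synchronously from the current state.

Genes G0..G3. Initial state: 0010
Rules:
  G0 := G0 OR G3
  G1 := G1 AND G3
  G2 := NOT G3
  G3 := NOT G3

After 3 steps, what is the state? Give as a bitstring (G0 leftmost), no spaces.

Step 1: G0=G0|G3=0|0=0 G1=G1&G3=0&0=0 G2=NOT G3=NOT 0=1 G3=NOT G3=NOT 0=1 -> 0011
Step 2: G0=G0|G3=0|1=1 G1=G1&G3=0&1=0 G2=NOT G3=NOT 1=0 G3=NOT G3=NOT 1=0 -> 1000
Step 3: G0=G0|G3=1|0=1 G1=G1&G3=0&0=0 G2=NOT G3=NOT 0=1 G3=NOT G3=NOT 0=1 -> 1011

1011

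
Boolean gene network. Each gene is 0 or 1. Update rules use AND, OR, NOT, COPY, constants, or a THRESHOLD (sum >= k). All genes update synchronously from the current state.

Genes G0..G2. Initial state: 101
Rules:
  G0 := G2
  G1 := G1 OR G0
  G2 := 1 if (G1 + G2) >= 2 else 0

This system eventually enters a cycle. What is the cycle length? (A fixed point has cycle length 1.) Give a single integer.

Answer: 1

Derivation:
Step 0: 101
Step 1: G0=G2=1 G1=G1|G0=0|1=1 G2=(0+1>=2)=0 -> 110
Step 2: G0=G2=0 G1=G1|G0=1|1=1 G2=(1+0>=2)=0 -> 010
Step 3: G0=G2=0 G1=G1|G0=1|0=1 G2=(1+0>=2)=0 -> 010
State from step 3 equals state from step 2 -> cycle length 1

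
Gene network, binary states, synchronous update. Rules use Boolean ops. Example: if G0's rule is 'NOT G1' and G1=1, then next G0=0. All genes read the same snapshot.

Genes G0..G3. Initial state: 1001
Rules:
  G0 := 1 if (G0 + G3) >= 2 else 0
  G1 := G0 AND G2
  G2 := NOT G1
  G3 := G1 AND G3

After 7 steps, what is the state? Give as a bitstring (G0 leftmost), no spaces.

Step 1: G0=(1+1>=2)=1 G1=G0&G2=1&0=0 G2=NOT G1=NOT 0=1 G3=G1&G3=0&1=0 -> 1010
Step 2: G0=(1+0>=2)=0 G1=G0&G2=1&1=1 G2=NOT G1=NOT 0=1 G3=G1&G3=0&0=0 -> 0110
Step 3: G0=(0+0>=2)=0 G1=G0&G2=0&1=0 G2=NOT G1=NOT 1=0 G3=G1&G3=1&0=0 -> 0000
Step 4: G0=(0+0>=2)=0 G1=G0&G2=0&0=0 G2=NOT G1=NOT 0=1 G3=G1&G3=0&0=0 -> 0010
Step 5: G0=(0+0>=2)=0 G1=G0&G2=0&1=0 G2=NOT G1=NOT 0=1 G3=G1&G3=0&0=0 -> 0010
Step 6: G0=(0+0>=2)=0 G1=G0&G2=0&1=0 G2=NOT G1=NOT 0=1 G3=G1&G3=0&0=0 -> 0010
Step 7: G0=(0+0>=2)=0 G1=G0&G2=0&1=0 G2=NOT G1=NOT 0=1 G3=G1&G3=0&0=0 -> 0010

0010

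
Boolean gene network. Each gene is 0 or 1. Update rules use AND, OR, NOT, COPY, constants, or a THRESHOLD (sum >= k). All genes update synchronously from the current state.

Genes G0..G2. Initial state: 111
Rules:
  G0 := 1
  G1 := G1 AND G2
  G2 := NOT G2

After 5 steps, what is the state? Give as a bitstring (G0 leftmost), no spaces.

Step 1: G0=1(const) G1=G1&G2=1&1=1 G2=NOT G2=NOT 1=0 -> 110
Step 2: G0=1(const) G1=G1&G2=1&0=0 G2=NOT G2=NOT 0=1 -> 101
Step 3: G0=1(const) G1=G1&G2=0&1=0 G2=NOT G2=NOT 1=0 -> 100
Step 4: G0=1(const) G1=G1&G2=0&0=0 G2=NOT G2=NOT 0=1 -> 101
Step 5: G0=1(const) G1=G1&G2=0&1=0 G2=NOT G2=NOT 1=0 -> 100

100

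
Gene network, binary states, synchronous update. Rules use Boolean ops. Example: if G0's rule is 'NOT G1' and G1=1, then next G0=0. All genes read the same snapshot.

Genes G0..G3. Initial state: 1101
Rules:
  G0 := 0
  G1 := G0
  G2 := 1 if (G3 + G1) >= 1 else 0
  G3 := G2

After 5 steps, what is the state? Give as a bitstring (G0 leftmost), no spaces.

Step 1: G0=0(const) G1=G0=1 G2=(1+1>=1)=1 G3=G2=0 -> 0110
Step 2: G0=0(const) G1=G0=0 G2=(0+1>=1)=1 G3=G2=1 -> 0011
Step 3: G0=0(const) G1=G0=0 G2=(1+0>=1)=1 G3=G2=1 -> 0011
Step 4: G0=0(const) G1=G0=0 G2=(1+0>=1)=1 G3=G2=1 -> 0011
Step 5: G0=0(const) G1=G0=0 G2=(1+0>=1)=1 G3=G2=1 -> 0011

0011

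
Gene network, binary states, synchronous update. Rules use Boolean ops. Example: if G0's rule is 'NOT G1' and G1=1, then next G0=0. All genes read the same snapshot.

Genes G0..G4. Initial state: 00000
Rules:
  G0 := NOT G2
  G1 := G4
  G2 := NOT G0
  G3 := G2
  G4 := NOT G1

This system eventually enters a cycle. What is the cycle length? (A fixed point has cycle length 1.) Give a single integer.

Step 0: 00000
Step 1: G0=NOT G2=NOT 0=1 G1=G4=0 G2=NOT G0=NOT 0=1 G3=G2=0 G4=NOT G1=NOT 0=1 -> 10101
Step 2: G0=NOT G2=NOT 1=0 G1=G4=1 G2=NOT G0=NOT 1=0 G3=G2=1 G4=NOT G1=NOT 0=1 -> 01011
Step 3: G0=NOT G2=NOT 0=1 G1=G4=1 G2=NOT G0=NOT 0=1 G3=G2=0 G4=NOT G1=NOT 1=0 -> 11100
Step 4: G0=NOT G2=NOT 1=0 G1=G4=0 G2=NOT G0=NOT 1=0 G3=G2=1 G4=NOT G1=NOT 1=0 -> 00010
Step 5: G0=NOT G2=NOT 0=1 G1=G4=0 G2=NOT G0=NOT 0=1 G3=G2=0 G4=NOT G1=NOT 0=1 -> 10101
State from step 5 equals state from step 1 -> cycle length 4

Answer: 4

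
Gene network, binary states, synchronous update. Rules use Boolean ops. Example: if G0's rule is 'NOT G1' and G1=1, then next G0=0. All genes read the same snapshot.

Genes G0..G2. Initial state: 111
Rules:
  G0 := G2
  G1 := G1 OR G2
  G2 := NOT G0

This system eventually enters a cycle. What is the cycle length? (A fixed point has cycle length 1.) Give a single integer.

Step 0: 111
Step 1: G0=G2=1 G1=G1|G2=1|1=1 G2=NOT G0=NOT 1=0 -> 110
Step 2: G0=G2=0 G1=G1|G2=1|0=1 G2=NOT G0=NOT 1=0 -> 010
Step 3: G0=G2=0 G1=G1|G2=1|0=1 G2=NOT G0=NOT 0=1 -> 011
Step 4: G0=G2=1 G1=G1|G2=1|1=1 G2=NOT G0=NOT 0=1 -> 111
State from step 4 equals state from step 0 -> cycle length 4

Answer: 4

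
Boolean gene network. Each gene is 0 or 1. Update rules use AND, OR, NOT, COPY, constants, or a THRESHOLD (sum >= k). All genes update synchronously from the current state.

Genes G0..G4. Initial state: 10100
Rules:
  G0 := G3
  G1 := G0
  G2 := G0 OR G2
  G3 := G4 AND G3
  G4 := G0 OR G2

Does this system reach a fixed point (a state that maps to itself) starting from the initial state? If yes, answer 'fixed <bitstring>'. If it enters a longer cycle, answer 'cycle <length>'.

Step 0: 10100
Step 1: G0=G3=0 G1=G0=1 G2=G0|G2=1|1=1 G3=G4&G3=0&0=0 G4=G0|G2=1|1=1 -> 01101
Step 2: G0=G3=0 G1=G0=0 G2=G0|G2=0|1=1 G3=G4&G3=1&0=0 G4=G0|G2=0|1=1 -> 00101
Step 3: G0=G3=0 G1=G0=0 G2=G0|G2=0|1=1 G3=G4&G3=1&0=0 G4=G0|G2=0|1=1 -> 00101
Fixed point reached at step 2: 00101

Answer: fixed 00101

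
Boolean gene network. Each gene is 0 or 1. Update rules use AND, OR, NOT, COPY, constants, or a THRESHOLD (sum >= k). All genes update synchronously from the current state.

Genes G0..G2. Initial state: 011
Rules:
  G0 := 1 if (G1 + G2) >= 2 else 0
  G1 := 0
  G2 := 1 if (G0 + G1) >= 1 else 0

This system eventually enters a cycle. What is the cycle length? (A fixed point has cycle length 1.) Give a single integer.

Answer: 1

Derivation:
Step 0: 011
Step 1: G0=(1+1>=2)=1 G1=0(const) G2=(0+1>=1)=1 -> 101
Step 2: G0=(0+1>=2)=0 G1=0(const) G2=(1+0>=1)=1 -> 001
Step 3: G0=(0+1>=2)=0 G1=0(const) G2=(0+0>=1)=0 -> 000
Step 4: G0=(0+0>=2)=0 G1=0(const) G2=(0+0>=1)=0 -> 000
State from step 4 equals state from step 3 -> cycle length 1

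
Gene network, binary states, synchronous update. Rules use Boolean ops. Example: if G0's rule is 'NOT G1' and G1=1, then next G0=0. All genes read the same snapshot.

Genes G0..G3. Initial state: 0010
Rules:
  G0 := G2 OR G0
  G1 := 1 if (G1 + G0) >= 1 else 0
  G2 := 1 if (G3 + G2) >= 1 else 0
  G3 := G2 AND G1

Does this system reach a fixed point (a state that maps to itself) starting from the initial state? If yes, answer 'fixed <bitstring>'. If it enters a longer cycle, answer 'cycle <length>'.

Step 0: 0010
Step 1: G0=G2|G0=1|0=1 G1=(0+0>=1)=0 G2=(0+1>=1)=1 G3=G2&G1=1&0=0 -> 1010
Step 2: G0=G2|G0=1|1=1 G1=(0+1>=1)=1 G2=(0+1>=1)=1 G3=G2&G1=1&0=0 -> 1110
Step 3: G0=G2|G0=1|1=1 G1=(1+1>=1)=1 G2=(0+1>=1)=1 G3=G2&G1=1&1=1 -> 1111
Step 4: G0=G2|G0=1|1=1 G1=(1+1>=1)=1 G2=(1+1>=1)=1 G3=G2&G1=1&1=1 -> 1111
Fixed point reached at step 3: 1111

Answer: fixed 1111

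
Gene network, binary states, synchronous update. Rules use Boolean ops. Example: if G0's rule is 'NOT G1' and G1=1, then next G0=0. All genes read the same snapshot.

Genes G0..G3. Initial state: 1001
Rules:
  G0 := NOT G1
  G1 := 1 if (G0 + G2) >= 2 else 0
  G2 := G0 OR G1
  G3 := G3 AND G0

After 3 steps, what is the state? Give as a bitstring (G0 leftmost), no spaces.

Step 1: G0=NOT G1=NOT 0=1 G1=(1+0>=2)=0 G2=G0|G1=1|0=1 G3=G3&G0=1&1=1 -> 1011
Step 2: G0=NOT G1=NOT 0=1 G1=(1+1>=2)=1 G2=G0|G1=1|0=1 G3=G3&G0=1&1=1 -> 1111
Step 3: G0=NOT G1=NOT 1=0 G1=(1+1>=2)=1 G2=G0|G1=1|1=1 G3=G3&G0=1&1=1 -> 0111

0111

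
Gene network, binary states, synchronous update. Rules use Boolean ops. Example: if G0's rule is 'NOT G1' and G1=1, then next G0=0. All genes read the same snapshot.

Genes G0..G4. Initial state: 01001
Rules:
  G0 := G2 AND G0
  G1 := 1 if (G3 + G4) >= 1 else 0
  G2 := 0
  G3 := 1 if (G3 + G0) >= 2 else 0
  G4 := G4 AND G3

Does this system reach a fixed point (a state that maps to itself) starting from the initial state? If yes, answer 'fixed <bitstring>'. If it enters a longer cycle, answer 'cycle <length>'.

Step 0: 01001
Step 1: G0=G2&G0=0&0=0 G1=(0+1>=1)=1 G2=0(const) G3=(0+0>=2)=0 G4=G4&G3=1&0=0 -> 01000
Step 2: G0=G2&G0=0&0=0 G1=(0+0>=1)=0 G2=0(const) G3=(0+0>=2)=0 G4=G4&G3=0&0=0 -> 00000
Step 3: G0=G2&G0=0&0=0 G1=(0+0>=1)=0 G2=0(const) G3=(0+0>=2)=0 G4=G4&G3=0&0=0 -> 00000
Fixed point reached at step 2: 00000

Answer: fixed 00000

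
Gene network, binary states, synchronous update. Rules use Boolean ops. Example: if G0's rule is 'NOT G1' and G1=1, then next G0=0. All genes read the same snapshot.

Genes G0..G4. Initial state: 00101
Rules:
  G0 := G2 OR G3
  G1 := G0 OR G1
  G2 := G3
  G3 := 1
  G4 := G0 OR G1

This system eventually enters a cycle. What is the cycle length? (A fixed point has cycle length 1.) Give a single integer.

Step 0: 00101
Step 1: G0=G2|G3=1|0=1 G1=G0|G1=0|0=0 G2=G3=0 G3=1(const) G4=G0|G1=0|0=0 -> 10010
Step 2: G0=G2|G3=0|1=1 G1=G0|G1=1|0=1 G2=G3=1 G3=1(const) G4=G0|G1=1|0=1 -> 11111
Step 3: G0=G2|G3=1|1=1 G1=G0|G1=1|1=1 G2=G3=1 G3=1(const) G4=G0|G1=1|1=1 -> 11111
State from step 3 equals state from step 2 -> cycle length 1

Answer: 1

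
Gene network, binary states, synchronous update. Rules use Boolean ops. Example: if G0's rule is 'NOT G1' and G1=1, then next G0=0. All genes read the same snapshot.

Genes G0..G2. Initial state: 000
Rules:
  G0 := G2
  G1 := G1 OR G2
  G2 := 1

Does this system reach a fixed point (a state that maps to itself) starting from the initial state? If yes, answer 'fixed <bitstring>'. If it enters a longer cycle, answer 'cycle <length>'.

Answer: fixed 111

Derivation:
Step 0: 000
Step 1: G0=G2=0 G1=G1|G2=0|0=0 G2=1(const) -> 001
Step 2: G0=G2=1 G1=G1|G2=0|1=1 G2=1(const) -> 111
Step 3: G0=G2=1 G1=G1|G2=1|1=1 G2=1(const) -> 111
Fixed point reached at step 2: 111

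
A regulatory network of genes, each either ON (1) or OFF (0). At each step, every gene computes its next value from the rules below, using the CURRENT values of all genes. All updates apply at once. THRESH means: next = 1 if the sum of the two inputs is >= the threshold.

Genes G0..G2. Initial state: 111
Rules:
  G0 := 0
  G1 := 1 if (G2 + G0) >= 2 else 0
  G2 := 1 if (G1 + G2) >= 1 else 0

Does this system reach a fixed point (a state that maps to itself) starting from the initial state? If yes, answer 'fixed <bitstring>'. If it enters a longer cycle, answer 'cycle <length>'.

Answer: fixed 001

Derivation:
Step 0: 111
Step 1: G0=0(const) G1=(1+1>=2)=1 G2=(1+1>=1)=1 -> 011
Step 2: G0=0(const) G1=(1+0>=2)=0 G2=(1+1>=1)=1 -> 001
Step 3: G0=0(const) G1=(1+0>=2)=0 G2=(0+1>=1)=1 -> 001
Fixed point reached at step 2: 001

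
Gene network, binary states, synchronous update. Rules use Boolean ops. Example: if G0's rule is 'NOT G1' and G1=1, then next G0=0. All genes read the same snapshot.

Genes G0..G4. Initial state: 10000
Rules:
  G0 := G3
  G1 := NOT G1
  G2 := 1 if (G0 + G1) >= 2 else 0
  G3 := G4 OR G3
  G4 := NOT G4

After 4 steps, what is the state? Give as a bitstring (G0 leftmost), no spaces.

Step 1: G0=G3=0 G1=NOT G1=NOT 0=1 G2=(1+0>=2)=0 G3=G4|G3=0|0=0 G4=NOT G4=NOT 0=1 -> 01001
Step 2: G0=G3=0 G1=NOT G1=NOT 1=0 G2=(0+1>=2)=0 G3=G4|G3=1|0=1 G4=NOT G4=NOT 1=0 -> 00010
Step 3: G0=G3=1 G1=NOT G1=NOT 0=1 G2=(0+0>=2)=0 G3=G4|G3=0|1=1 G4=NOT G4=NOT 0=1 -> 11011
Step 4: G0=G3=1 G1=NOT G1=NOT 1=0 G2=(1+1>=2)=1 G3=G4|G3=1|1=1 G4=NOT G4=NOT 1=0 -> 10110

10110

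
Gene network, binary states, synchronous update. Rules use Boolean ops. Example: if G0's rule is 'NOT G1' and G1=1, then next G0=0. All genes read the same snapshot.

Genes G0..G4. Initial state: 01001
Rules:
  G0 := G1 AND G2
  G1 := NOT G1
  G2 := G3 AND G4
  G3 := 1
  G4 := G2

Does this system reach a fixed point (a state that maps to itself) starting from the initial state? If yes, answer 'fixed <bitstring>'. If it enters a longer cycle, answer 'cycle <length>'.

Answer: cycle 2

Derivation:
Step 0: 01001
Step 1: G0=G1&G2=1&0=0 G1=NOT G1=NOT 1=0 G2=G3&G4=0&1=0 G3=1(const) G4=G2=0 -> 00010
Step 2: G0=G1&G2=0&0=0 G1=NOT G1=NOT 0=1 G2=G3&G4=1&0=0 G3=1(const) G4=G2=0 -> 01010
Step 3: G0=G1&G2=1&0=0 G1=NOT G1=NOT 1=0 G2=G3&G4=1&0=0 G3=1(const) G4=G2=0 -> 00010
Cycle of length 2 starting at step 1 -> no fixed point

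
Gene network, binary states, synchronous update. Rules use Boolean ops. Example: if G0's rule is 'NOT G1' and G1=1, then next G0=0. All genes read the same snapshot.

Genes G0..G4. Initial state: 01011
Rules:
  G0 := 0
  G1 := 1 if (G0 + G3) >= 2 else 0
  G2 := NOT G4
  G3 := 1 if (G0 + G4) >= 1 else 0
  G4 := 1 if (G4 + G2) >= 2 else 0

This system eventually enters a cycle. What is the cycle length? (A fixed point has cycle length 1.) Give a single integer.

Step 0: 01011
Step 1: G0=0(const) G1=(0+1>=2)=0 G2=NOT G4=NOT 1=0 G3=(0+1>=1)=1 G4=(1+0>=2)=0 -> 00010
Step 2: G0=0(const) G1=(0+1>=2)=0 G2=NOT G4=NOT 0=1 G3=(0+0>=1)=0 G4=(0+0>=2)=0 -> 00100
Step 3: G0=0(const) G1=(0+0>=2)=0 G2=NOT G4=NOT 0=1 G3=(0+0>=1)=0 G4=(0+1>=2)=0 -> 00100
State from step 3 equals state from step 2 -> cycle length 1

Answer: 1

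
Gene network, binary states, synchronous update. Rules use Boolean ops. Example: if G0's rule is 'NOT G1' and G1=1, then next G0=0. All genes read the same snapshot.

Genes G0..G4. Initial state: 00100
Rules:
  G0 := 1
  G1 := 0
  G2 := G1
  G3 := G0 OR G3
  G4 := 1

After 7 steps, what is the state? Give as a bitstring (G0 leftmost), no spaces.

Step 1: G0=1(const) G1=0(const) G2=G1=0 G3=G0|G3=0|0=0 G4=1(const) -> 10001
Step 2: G0=1(const) G1=0(const) G2=G1=0 G3=G0|G3=1|0=1 G4=1(const) -> 10011
Step 3: G0=1(const) G1=0(const) G2=G1=0 G3=G0|G3=1|1=1 G4=1(const) -> 10011
Step 4: G0=1(const) G1=0(const) G2=G1=0 G3=G0|G3=1|1=1 G4=1(const) -> 10011
Step 5: G0=1(const) G1=0(const) G2=G1=0 G3=G0|G3=1|1=1 G4=1(const) -> 10011
Step 6: G0=1(const) G1=0(const) G2=G1=0 G3=G0|G3=1|1=1 G4=1(const) -> 10011
Step 7: G0=1(const) G1=0(const) G2=G1=0 G3=G0|G3=1|1=1 G4=1(const) -> 10011

10011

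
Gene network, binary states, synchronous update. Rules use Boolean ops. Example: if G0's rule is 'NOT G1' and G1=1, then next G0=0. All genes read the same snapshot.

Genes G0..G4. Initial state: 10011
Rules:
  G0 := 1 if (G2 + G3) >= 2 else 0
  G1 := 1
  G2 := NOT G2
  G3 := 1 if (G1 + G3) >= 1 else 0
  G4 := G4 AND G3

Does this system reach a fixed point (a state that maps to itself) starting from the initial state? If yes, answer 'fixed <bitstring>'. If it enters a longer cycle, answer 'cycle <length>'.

Step 0: 10011
Step 1: G0=(0+1>=2)=0 G1=1(const) G2=NOT G2=NOT 0=1 G3=(0+1>=1)=1 G4=G4&G3=1&1=1 -> 01111
Step 2: G0=(1+1>=2)=1 G1=1(const) G2=NOT G2=NOT 1=0 G3=(1+1>=1)=1 G4=G4&G3=1&1=1 -> 11011
Step 3: G0=(0+1>=2)=0 G1=1(const) G2=NOT G2=NOT 0=1 G3=(1+1>=1)=1 G4=G4&G3=1&1=1 -> 01111
Cycle of length 2 starting at step 1 -> no fixed point

Answer: cycle 2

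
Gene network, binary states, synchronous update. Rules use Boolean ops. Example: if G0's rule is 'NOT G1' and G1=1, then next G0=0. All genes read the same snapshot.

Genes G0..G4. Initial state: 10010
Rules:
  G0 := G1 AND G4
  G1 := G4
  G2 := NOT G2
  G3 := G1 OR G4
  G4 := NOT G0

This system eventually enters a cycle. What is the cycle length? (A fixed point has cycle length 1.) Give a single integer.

Step 0: 10010
Step 1: G0=G1&G4=0&0=0 G1=G4=0 G2=NOT G2=NOT 0=1 G3=G1|G4=0|0=0 G4=NOT G0=NOT 1=0 -> 00100
Step 2: G0=G1&G4=0&0=0 G1=G4=0 G2=NOT G2=NOT 1=0 G3=G1|G4=0|0=0 G4=NOT G0=NOT 0=1 -> 00001
Step 3: G0=G1&G4=0&1=0 G1=G4=1 G2=NOT G2=NOT 0=1 G3=G1|G4=0|1=1 G4=NOT G0=NOT 0=1 -> 01111
Step 4: G0=G1&G4=1&1=1 G1=G4=1 G2=NOT G2=NOT 1=0 G3=G1|G4=1|1=1 G4=NOT G0=NOT 0=1 -> 11011
Step 5: G0=G1&G4=1&1=1 G1=G4=1 G2=NOT G2=NOT 0=1 G3=G1|G4=1|1=1 G4=NOT G0=NOT 1=0 -> 11110
Step 6: G0=G1&G4=1&0=0 G1=G4=0 G2=NOT G2=NOT 1=0 G3=G1|G4=1|0=1 G4=NOT G0=NOT 1=0 -> 00010
Step 7: G0=G1&G4=0&0=0 G1=G4=0 G2=NOT G2=NOT 0=1 G3=G1|G4=0|0=0 G4=NOT G0=NOT 0=1 -> 00101
Step 8: G0=G1&G4=0&1=0 G1=G4=1 G2=NOT G2=NOT 1=0 G3=G1|G4=0|1=1 G4=NOT G0=NOT 0=1 -> 01011
Step 9: G0=G1&G4=1&1=1 G1=G4=1 G2=NOT G2=NOT 0=1 G3=G1|G4=1|1=1 G4=NOT G0=NOT 0=1 -> 11111
Step 10: G0=G1&G4=1&1=1 G1=G4=1 G2=NOT G2=NOT 1=0 G3=G1|G4=1|1=1 G4=NOT G0=NOT 1=0 -> 11010
Step 11: G0=G1&G4=1&0=0 G1=G4=0 G2=NOT G2=NOT 0=1 G3=G1|G4=1|0=1 G4=NOT G0=NOT 1=0 -> 00110
Step 12: G0=G1&G4=0&0=0 G1=G4=0 G2=NOT G2=NOT 1=0 G3=G1|G4=0|0=0 G4=NOT G0=NOT 0=1 -> 00001
State from step 12 equals state from step 2 -> cycle length 10

Answer: 10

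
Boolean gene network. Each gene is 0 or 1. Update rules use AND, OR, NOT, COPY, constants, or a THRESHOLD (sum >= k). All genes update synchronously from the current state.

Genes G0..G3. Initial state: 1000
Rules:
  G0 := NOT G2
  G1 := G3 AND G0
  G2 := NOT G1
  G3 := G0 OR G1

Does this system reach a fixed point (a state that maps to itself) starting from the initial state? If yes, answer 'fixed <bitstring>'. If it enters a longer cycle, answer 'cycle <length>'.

Step 0: 1000
Step 1: G0=NOT G2=NOT 0=1 G1=G3&G0=0&1=0 G2=NOT G1=NOT 0=1 G3=G0|G1=1|0=1 -> 1011
Step 2: G0=NOT G2=NOT 1=0 G1=G3&G0=1&1=1 G2=NOT G1=NOT 0=1 G3=G0|G1=1|0=1 -> 0111
Step 3: G0=NOT G2=NOT 1=0 G1=G3&G0=1&0=0 G2=NOT G1=NOT 1=0 G3=G0|G1=0|1=1 -> 0001
Step 4: G0=NOT G2=NOT 0=1 G1=G3&G0=1&0=0 G2=NOT G1=NOT 0=1 G3=G0|G1=0|0=0 -> 1010
Step 5: G0=NOT G2=NOT 1=0 G1=G3&G0=0&1=0 G2=NOT G1=NOT 0=1 G3=G0|G1=1|0=1 -> 0011
Step 6: G0=NOT G2=NOT 1=0 G1=G3&G0=1&0=0 G2=NOT G1=NOT 0=1 G3=G0|G1=0|0=0 -> 0010
Step 7: G0=NOT G2=NOT 1=0 G1=G3&G0=0&0=0 G2=NOT G1=NOT 0=1 G3=G0|G1=0|0=0 -> 0010
Fixed point reached at step 6: 0010

Answer: fixed 0010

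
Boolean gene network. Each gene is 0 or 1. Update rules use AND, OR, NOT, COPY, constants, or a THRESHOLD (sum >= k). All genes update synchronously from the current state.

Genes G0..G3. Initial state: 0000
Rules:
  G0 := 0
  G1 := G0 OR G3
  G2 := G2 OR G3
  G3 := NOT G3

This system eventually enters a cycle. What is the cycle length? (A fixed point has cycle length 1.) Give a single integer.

Step 0: 0000
Step 1: G0=0(const) G1=G0|G3=0|0=0 G2=G2|G3=0|0=0 G3=NOT G3=NOT 0=1 -> 0001
Step 2: G0=0(const) G1=G0|G3=0|1=1 G2=G2|G3=0|1=1 G3=NOT G3=NOT 1=0 -> 0110
Step 3: G0=0(const) G1=G0|G3=0|0=0 G2=G2|G3=1|0=1 G3=NOT G3=NOT 0=1 -> 0011
Step 4: G0=0(const) G1=G0|G3=0|1=1 G2=G2|G3=1|1=1 G3=NOT G3=NOT 1=0 -> 0110
State from step 4 equals state from step 2 -> cycle length 2

Answer: 2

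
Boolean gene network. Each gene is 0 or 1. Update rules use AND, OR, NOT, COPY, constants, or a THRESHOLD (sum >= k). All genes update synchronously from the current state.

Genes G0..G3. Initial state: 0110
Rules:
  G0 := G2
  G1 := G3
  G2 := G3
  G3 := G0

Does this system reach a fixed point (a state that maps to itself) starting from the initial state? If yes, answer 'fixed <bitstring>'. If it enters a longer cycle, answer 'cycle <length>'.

Step 0: 0110
Step 1: G0=G2=1 G1=G3=0 G2=G3=0 G3=G0=0 -> 1000
Step 2: G0=G2=0 G1=G3=0 G2=G3=0 G3=G0=1 -> 0001
Step 3: G0=G2=0 G1=G3=1 G2=G3=1 G3=G0=0 -> 0110
Cycle of length 3 starting at step 0 -> no fixed point

Answer: cycle 3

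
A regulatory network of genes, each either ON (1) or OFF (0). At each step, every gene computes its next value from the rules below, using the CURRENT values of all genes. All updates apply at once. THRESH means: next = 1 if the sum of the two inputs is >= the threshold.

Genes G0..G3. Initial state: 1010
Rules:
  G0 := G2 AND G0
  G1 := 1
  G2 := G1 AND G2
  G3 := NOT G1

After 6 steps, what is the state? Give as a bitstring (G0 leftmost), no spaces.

Step 1: G0=G2&G0=1&1=1 G1=1(const) G2=G1&G2=0&1=0 G3=NOT G1=NOT 0=1 -> 1101
Step 2: G0=G2&G0=0&1=0 G1=1(const) G2=G1&G2=1&0=0 G3=NOT G1=NOT 1=0 -> 0100
Step 3: G0=G2&G0=0&0=0 G1=1(const) G2=G1&G2=1&0=0 G3=NOT G1=NOT 1=0 -> 0100
Step 4: G0=G2&G0=0&0=0 G1=1(const) G2=G1&G2=1&0=0 G3=NOT G1=NOT 1=0 -> 0100
Step 5: G0=G2&G0=0&0=0 G1=1(const) G2=G1&G2=1&0=0 G3=NOT G1=NOT 1=0 -> 0100
Step 6: G0=G2&G0=0&0=0 G1=1(const) G2=G1&G2=1&0=0 G3=NOT G1=NOT 1=0 -> 0100

0100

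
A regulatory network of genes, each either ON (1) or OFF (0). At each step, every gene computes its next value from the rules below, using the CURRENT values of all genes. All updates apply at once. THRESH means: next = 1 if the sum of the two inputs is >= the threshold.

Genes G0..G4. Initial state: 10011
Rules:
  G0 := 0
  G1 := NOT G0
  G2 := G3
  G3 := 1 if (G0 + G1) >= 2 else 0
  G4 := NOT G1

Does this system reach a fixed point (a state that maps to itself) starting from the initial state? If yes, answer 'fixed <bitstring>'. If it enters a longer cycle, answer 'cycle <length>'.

Answer: fixed 01000

Derivation:
Step 0: 10011
Step 1: G0=0(const) G1=NOT G0=NOT 1=0 G2=G3=1 G3=(1+0>=2)=0 G4=NOT G1=NOT 0=1 -> 00101
Step 2: G0=0(const) G1=NOT G0=NOT 0=1 G2=G3=0 G3=(0+0>=2)=0 G4=NOT G1=NOT 0=1 -> 01001
Step 3: G0=0(const) G1=NOT G0=NOT 0=1 G2=G3=0 G3=(0+1>=2)=0 G4=NOT G1=NOT 1=0 -> 01000
Step 4: G0=0(const) G1=NOT G0=NOT 0=1 G2=G3=0 G3=(0+1>=2)=0 G4=NOT G1=NOT 1=0 -> 01000
Fixed point reached at step 3: 01000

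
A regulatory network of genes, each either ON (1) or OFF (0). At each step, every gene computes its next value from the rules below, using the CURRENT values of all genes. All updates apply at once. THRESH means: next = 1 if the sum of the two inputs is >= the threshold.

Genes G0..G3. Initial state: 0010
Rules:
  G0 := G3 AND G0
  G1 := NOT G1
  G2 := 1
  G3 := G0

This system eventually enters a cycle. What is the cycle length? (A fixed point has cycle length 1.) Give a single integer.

Answer: 2

Derivation:
Step 0: 0010
Step 1: G0=G3&G0=0&0=0 G1=NOT G1=NOT 0=1 G2=1(const) G3=G0=0 -> 0110
Step 2: G0=G3&G0=0&0=0 G1=NOT G1=NOT 1=0 G2=1(const) G3=G0=0 -> 0010
State from step 2 equals state from step 0 -> cycle length 2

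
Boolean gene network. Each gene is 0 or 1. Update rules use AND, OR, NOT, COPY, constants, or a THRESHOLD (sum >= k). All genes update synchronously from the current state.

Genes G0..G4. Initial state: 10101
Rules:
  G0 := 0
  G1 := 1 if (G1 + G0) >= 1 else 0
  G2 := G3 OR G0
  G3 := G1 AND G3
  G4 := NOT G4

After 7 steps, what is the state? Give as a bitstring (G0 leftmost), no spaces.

Step 1: G0=0(const) G1=(0+1>=1)=1 G2=G3|G0=0|1=1 G3=G1&G3=0&0=0 G4=NOT G4=NOT 1=0 -> 01100
Step 2: G0=0(const) G1=(1+0>=1)=1 G2=G3|G0=0|0=0 G3=G1&G3=1&0=0 G4=NOT G4=NOT 0=1 -> 01001
Step 3: G0=0(const) G1=(1+0>=1)=1 G2=G3|G0=0|0=0 G3=G1&G3=1&0=0 G4=NOT G4=NOT 1=0 -> 01000
Step 4: G0=0(const) G1=(1+0>=1)=1 G2=G3|G0=0|0=0 G3=G1&G3=1&0=0 G4=NOT G4=NOT 0=1 -> 01001
Step 5: G0=0(const) G1=(1+0>=1)=1 G2=G3|G0=0|0=0 G3=G1&G3=1&0=0 G4=NOT G4=NOT 1=0 -> 01000
Step 6: G0=0(const) G1=(1+0>=1)=1 G2=G3|G0=0|0=0 G3=G1&G3=1&0=0 G4=NOT G4=NOT 0=1 -> 01001
Step 7: G0=0(const) G1=(1+0>=1)=1 G2=G3|G0=0|0=0 G3=G1&G3=1&0=0 G4=NOT G4=NOT 1=0 -> 01000

01000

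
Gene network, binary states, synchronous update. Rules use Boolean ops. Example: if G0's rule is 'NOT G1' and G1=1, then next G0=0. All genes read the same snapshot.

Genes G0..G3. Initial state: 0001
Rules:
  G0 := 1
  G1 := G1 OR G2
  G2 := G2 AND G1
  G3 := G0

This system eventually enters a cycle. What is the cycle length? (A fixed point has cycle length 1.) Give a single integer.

Answer: 1

Derivation:
Step 0: 0001
Step 1: G0=1(const) G1=G1|G2=0|0=0 G2=G2&G1=0&0=0 G3=G0=0 -> 1000
Step 2: G0=1(const) G1=G1|G2=0|0=0 G2=G2&G1=0&0=0 G3=G0=1 -> 1001
Step 3: G0=1(const) G1=G1|G2=0|0=0 G2=G2&G1=0&0=0 G3=G0=1 -> 1001
State from step 3 equals state from step 2 -> cycle length 1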